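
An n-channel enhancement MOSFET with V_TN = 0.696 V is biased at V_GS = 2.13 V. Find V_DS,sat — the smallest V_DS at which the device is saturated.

V_DS,sat = 1.43 V

The boundary between triode and saturation is V_DS = V_GS − V_TN = V_ov.
V_ov = 2.13 − 0.696 = 1.43 V.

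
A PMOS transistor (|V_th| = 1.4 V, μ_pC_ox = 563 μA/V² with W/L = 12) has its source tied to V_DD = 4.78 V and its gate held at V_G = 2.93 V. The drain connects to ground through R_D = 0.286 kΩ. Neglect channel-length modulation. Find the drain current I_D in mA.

I_D = 0.684 mA

V_SG = V_DD − V_G = 4.78 − 2.93 = 1.85 V, so V_ov = 1.85 − 1.4 = 0.45 V.
k_p = μ_pC_ox · (W/L) = 6.756 mA/V².
Assume saturation: I_D = ½ k_p V_ov² = 0.5 × 6.756 × 0.45² = 0.684 mA, giving V_SD = V_DD − I_D R_D = 4.78 − 0.684 × 0.286 = 4.58 V.
V_SD = 4.58 V ≥ V_ov = 0.45 V, confirming saturation.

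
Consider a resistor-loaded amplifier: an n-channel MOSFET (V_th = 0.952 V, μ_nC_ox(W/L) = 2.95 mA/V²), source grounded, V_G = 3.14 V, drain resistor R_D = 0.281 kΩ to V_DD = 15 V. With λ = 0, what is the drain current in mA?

I_D = 7.06 mA

V_GS = V_G = 3.14 V, so V_ov = 3.14 − 0.952 = 2.19 V.
Assume saturation: I_D = ½ k_n V_ov² = 0.5 × 2.95 × 2.19² = 7.06 mA, giving V_DS = V_DD − I_D R_D = 15 − 7.06 × 0.281 = 13 V.
V_DS = 13 V ≥ V_ov = 2.19 V, confirming saturation.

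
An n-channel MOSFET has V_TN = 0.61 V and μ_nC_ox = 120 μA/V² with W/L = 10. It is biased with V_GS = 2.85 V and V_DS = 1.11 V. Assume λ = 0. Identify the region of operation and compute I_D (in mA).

k_n = μ_nC_ox · (W/L) = 1.2 mA/V².
V_ov = V_GS − V_TN = 2.85 − 0.61 = 2.24 V.
Since V_DS = 1.11 V < V_ov = 2.24 V, the device is in the triode region.
I_D = k_n [V_ov · V_DS − ½ V_DS²] = 1.2 × [2.24 × 1.11 − 0.5 × 1.11²] = 2.24 mA.

Triode; I_D = 2.24 mA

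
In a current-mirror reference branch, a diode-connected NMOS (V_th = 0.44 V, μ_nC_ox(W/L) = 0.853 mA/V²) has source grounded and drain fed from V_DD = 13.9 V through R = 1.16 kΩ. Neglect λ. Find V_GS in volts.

With gate tied to drain, V_GS = V_DS ≥ V_GS − V_th, so the device is in saturation.
KCL at the drain: ½ k_n (V_GS − V_th)² = (V_DD − V_GS)/R.
Let x = V_GS − 0.44. Then 0.495 x² + x − 13.46 = 0, giving x = 4.3 V (positive root), so V_GS = 4.74 V.
I_D = (V_DD − V_GS)/R = (13.9 − 4.74) / 1.16 = 7.89 mA.

V_GS = 4.74 V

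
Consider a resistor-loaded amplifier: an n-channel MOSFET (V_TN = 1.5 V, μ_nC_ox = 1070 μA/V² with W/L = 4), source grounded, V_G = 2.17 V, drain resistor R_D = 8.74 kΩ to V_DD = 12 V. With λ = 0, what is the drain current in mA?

I_D = 0.961 mA

V_GS = V_G = 2.17 V, so V_ov = 2.17 − 1.5 = 0.67 V.
k_n = μ_nC_ox · (W/L) = 4.28 mA/V².
Assume saturation: I_D = ½ k_n V_ov² = 0.5 × 4.28 × 0.67² = 0.961 mA, giving V_DS = V_DD − I_D R_D = 12 − 0.961 × 8.74 = 3.6 V.
V_DS = 3.6 V ≥ V_ov = 0.67 V, confirming saturation.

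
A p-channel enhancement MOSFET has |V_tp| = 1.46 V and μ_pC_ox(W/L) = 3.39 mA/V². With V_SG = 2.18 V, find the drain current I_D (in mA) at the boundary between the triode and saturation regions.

I_D = 0.879 mA

At the boundary V_SD = V_ov = V_SG − |V_tp| = 2.18 − 1.46 = 0.72 V.
I_D = ½ k_p V_ov² = 0.5 × 3.39 × 0.72² = 0.879 mA.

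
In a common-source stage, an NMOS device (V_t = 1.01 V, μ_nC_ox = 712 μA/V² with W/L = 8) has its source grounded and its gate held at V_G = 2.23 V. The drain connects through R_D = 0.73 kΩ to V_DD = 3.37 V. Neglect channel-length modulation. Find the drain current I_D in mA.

I_D = 3.60 mA

V_GS = V_G = 2.23 V, so V_ov = 2.23 − 1.01 = 1.22 V.
k_n = μ_nC_ox · (W/L) = 5.696 mA/V².
Assume saturation: I_D = ½ k_n V_ov² = 0.5 × 5.696 × 1.22² = 4.24 mA, giving V_DS = V_DD − I_D R_D = 3.37 − 4.24 × 0.73 = 0.276 V.
But 0.276 V < V_ov = 1.22 V, so the device is actually in triode.
In triode I_D = k_n[V_ov V_DS − ½ V_DS²] and I_D = (V_DD − V_DS)/R_D. Equating: 2.08 V_DS² − 6.073 V_DS + 3.37 = 0, giving V_DS = 0.745 V (the root below V_ov).
I_D = (3.37 − 0.745) / 0.73 = 3.6 mA.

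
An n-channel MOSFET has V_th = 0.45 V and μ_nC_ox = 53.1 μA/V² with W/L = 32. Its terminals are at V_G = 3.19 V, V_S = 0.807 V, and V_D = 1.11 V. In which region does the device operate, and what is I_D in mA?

V_GS = V_G − V_S = 3.19 − 0.807 = 2.38 V; V_DS = V_D − V_S = 1.11 − 0.807 = 0.303 V.
k_n = μ_nC_ox · (W/L) = 1.699 mA/V².
V_ov = V_GS − V_th = 2.38 − 0.45 = 1.93 V.
Since V_DS = 0.303 V < V_ov = 1.93 V, the device is in the triode region.
I_D = k_n [V_ov · V_DS − ½ V_DS²] = 1.699 × [1.93 × 0.303 − 0.5 × 0.303²] = 0.917 mA.

Triode; I_D = 0.917 mA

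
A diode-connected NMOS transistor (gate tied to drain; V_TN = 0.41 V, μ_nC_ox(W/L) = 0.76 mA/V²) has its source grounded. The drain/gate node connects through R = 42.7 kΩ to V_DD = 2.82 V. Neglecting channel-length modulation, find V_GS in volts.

With gate tied to drain, V_GS = V_DS ≥ V_GS − V_TN, so the device is in saturation.
KCL at the drain: ½ k_n (V_GS − V_TN)² = (V_DD − V_GS)/R.
Let x = V_GS − 0.41. Then 16.2 x² + x − 2.41 = 0, giving x = 0.356 V (positive root), so V_GS = 0.766 V.
I_D = (V_DD − V_GS)/R = (2.82 − 0.766) / 42.7 = 0.0481 mA.

V_GS = 0.766 V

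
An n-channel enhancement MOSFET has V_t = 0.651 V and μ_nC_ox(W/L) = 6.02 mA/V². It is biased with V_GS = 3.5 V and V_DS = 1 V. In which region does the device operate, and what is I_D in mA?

Triode; I_D = 14.1 mA

V_ov = V_GS − V_t = 3.5 − 0.651 = 2.85 V.
Since V_DS = 1 V < V_ov = 2.85 V, the device is in the triode region.
I_D = k_n [V_ov · V_DS − ½ V_DS²] = 6.02 × [2.85 × 1 − 0.5 × 1²] = 14.1 mA.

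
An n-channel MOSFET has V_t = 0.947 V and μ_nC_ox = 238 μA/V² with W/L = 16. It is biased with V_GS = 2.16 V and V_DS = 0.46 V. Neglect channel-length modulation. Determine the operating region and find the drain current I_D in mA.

Triode; I_D = 1.72 mA

k_n = μ_nC_ox · (W/L) = 3.808 mA/V².
V_ov = V_GS − V_t = 2.16 − 0.947 = 1.21 V.
Since V_DS = 0.46 V < V_ov = 1.21 V, the device is in the triode region.
I_D = k_n [V_ov · V_DS − ½ V_DS²] = 3.808 × [1.21 × 0.46 − 0.5 × 0.46²] = 1.72 mA.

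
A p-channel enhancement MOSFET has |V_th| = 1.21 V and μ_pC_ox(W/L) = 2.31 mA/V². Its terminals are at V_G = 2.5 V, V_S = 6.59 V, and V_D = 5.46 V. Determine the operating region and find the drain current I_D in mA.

V_SG = V_S − V_G = 6.59 − 2.5 = 4.09 V; V_SD = V_S − V_D = 6.59 − 5.46 = 1.13 V.
V_ov = V_SG − |V_th| = 4.09 − 1.21 = 2.88 V.
Since V_SD = 1.13 V < V_ov = 2.88 V, the device is in the triode region.
I_D = k_p [V_ov · V_SD − ½ V_SD²] = 2.31 × [2.88 × 1.13 − 0.5 × 1.13²] = 6.04 mA.

Triode; I_D = 6.04 mA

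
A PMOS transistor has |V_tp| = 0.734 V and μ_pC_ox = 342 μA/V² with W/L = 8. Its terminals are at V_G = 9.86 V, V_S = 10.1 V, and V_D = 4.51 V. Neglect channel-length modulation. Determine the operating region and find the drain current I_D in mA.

V_SG = V_S − V_G = 10.1 − 9.86 = 0.24 V; V_SD = V_S − V_D = 10.1 − 4.51 = 5.59 V.
V_SG = 0.24 V < |V_tp| = 0.734 V, so the transistor is in cutoff.

Cutoff; I_D = 0 mA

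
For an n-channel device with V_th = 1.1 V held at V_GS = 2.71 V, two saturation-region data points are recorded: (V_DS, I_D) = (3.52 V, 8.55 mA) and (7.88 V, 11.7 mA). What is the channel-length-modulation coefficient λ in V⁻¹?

λ = 0.120 V⁻¹

With V_GS fixed, I_D ∝ (1 + λ V_DS) in saturation, so I_D2/I_D1 = (1 + λ V_DS2)/(1 + λ V_DS1).
11.7/8.55 = 1.368 = (1 + 7.88 λ)/(1 + 3.52 λ).
Solving: λ (I_D1 V_DS2 − I_D2 V_DS1) = I_D2 − I_D1, so λ = (11.7 − 8.55) / (8.55 × 7.88 − 11.7 × 3.52) = 3.15 / 26.2 = 0.12 V⁻¹.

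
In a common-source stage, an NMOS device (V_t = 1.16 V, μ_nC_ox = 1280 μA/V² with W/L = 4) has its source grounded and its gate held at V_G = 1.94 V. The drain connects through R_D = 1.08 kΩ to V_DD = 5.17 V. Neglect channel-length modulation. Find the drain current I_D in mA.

I_D = 1.56 mA

V_GS = V_G = 1.94 V, so V_ov = 1.94 − 1.16 = 0.78 V.
k_n = μ_nC_ox · (W/L) = 5.12 mA/V².
Assume saturation: I_D = ½ k_n V_ov² = 0.5 × 5.12 × 0.78² = 1.56 mA, giving V_DS = V_DD − I_D R_D = 5.17 − 1.56 × 1.08 = 3.49 V.
V_DS = 3.49 V ≥ V_ov = 0.78 V, confirming saturation.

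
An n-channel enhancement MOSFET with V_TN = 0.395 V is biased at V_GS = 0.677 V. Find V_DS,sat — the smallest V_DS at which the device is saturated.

The boundary between triode and saturation is V_DS = V_GS − V_TN = V_ov.
V_ov = 0.677 − 0.395 = 0.282 V.

V_DS,sat = 0.282 V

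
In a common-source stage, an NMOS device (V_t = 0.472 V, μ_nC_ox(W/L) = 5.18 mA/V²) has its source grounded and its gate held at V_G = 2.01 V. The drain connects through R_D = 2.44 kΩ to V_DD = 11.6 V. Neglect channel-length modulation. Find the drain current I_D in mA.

V_GS = V_G = 2.01 V, so V_ov = 2.01 − 0.472 = 1.54 V.
Assume saturation: I_D = ½ k_n V_ov² = 0.5 × 5.18 × 1.54² = 6.13 mA, giving V_DS = V_DD − I_D R_D = 11.6 − 6.13 × 2.44 = -3.35 V.
But -3.35 V < V_ov = 1.54 V, so the device is actually in triode.
In triode I_D = k_n[V_ov V_DS − ½ V_DS²] and I_D = (V_DD − V_DS)/R_D. Equating: 6.32 V_DS² − 20.44 V_DS + 11.6 = 0, giving V_DS = 0.734 V (the root below V_ov).
I_D = (11.6 − 0.734) / 2.44 = 4.45 mA.

I_D = 4.45 mA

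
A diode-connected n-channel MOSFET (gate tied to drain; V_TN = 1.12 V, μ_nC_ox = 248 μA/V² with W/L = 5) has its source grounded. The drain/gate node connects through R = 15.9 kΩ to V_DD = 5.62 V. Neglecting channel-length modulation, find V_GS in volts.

With gate tied to drain, V_GS = V_DS ≥ V_GS − V_TN, so the device is in saturation.
k_n = μ_nC_ox · (W/L) = 1.24 mA/V².
KCL at the drain: ½ k_n (V_GS − V_TN)² = (V_DD − V_GS)/R.
Let x = V_GS − 1.12. Then 9.86 x² + x − 4.5 = 0, giving x = 0.627 V (positive root), so V_GS = 1.75 V.
I_D = (V_DD − V_GS)/R = (5.62 − 1.75) / 15.9 = 0.244 mA.

V_GS = 1.75 V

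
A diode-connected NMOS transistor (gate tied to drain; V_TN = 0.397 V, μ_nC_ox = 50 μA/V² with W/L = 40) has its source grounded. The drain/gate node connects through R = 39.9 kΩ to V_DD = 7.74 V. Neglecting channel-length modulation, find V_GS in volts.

V_GS = 0.814 V

With gate tied to drain, V_GS = V_DS ≥ V_GS − V_TN, so the device is in saturation.
k_n = μ_nC_ox · (W/L) = 2 mA/V².
KCL at the drain: ½ k_n (V_GS − V_TN)² = (V_DD − V_GS)/R.
Let x = V_GS − 0.397. Then 39.9 x² + x − 7.343 = 0, giving x = 0.417 V (positive root), so V_GS = 0.814 V.
I_D = (V_DD − V_GS)/R = (7.74 − 0.814) / 39.9 = 0.174 mA.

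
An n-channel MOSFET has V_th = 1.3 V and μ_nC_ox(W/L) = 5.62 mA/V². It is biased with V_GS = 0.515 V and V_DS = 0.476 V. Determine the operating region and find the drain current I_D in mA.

Cutoff; I_D = 0 mA

V_GS = 0.515 V < V_th = 1.3 V, so the transistor is in cutoff.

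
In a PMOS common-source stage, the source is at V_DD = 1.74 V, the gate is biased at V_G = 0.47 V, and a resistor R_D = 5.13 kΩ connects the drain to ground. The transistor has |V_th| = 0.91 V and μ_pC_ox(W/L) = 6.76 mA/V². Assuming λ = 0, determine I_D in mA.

I_D = 0.307 mA

V_SG = V_DD − V_G = 1.74 − 0.47 = 1.27 V, so V_ov = 1.27 − 0.91 = 0.36 V.
Assume saturation: I_D = ½ k_p V_ov² = 0.5 × 6.76 × 0.36² = 0.438 mA, giving V_SD = V_DD − I_D R_D = 1.74 − 0.438 × 5.13 = -0.507 V.
But -0.507 V < V_ov = 0.36 V, so the device is actually in triode.
In triode I_D = k_p[V_ov V_SD − ½ V_SD²] and I_D = (V_DD − V_SD)/R_D. Equating: 17.3 V_SD² − 13.48 V_SD + 1.74 = 0, giving V_SD = 0.163 V (the root below V_ov).
I_D = (1.74 − 0.163) / 5.13 = 0.307 mA.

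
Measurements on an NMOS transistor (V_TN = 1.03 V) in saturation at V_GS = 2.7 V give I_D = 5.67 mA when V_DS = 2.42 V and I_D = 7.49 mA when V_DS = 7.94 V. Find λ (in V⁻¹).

With V_GS fixed, I_D ∝ (1 + λ V_DS) in saturation, so I_D2/I_D1 = (1 + λ V_DS2)/(1 + λ V_DS1).
7.49/5.67 = 1.321 = (1 + 7.94 λ)/(1 + 2.42 λ).
Solving: λ (I_D1 V_DS2 − I_D2 V_DS1) = I_D2 − I_D1, so λ = (7.49 − 5.67) / (5.67 × 7.94 − 7.49 × 2.42) = 1.82 / 26.9 = 0.0677 V⁻¹.

λ = 0.0677 V⁻¹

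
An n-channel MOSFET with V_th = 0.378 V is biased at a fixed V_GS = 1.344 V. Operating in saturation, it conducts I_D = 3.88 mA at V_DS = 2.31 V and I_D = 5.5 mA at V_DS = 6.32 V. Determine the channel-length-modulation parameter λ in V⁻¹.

λ = 0.137 V⁻¹

With V_GS fixed, I_D ∝ (1 + λ V_DS) in saturation, so I_D2/I_D1 = (1 + λ V_DS2)/(1 + λ V_DS1).
5.5/3.88 = 1.418 = (1 + 6.32 λ)/(1 + 2.31 λ).
Solving: λ (I_D1 V_DS2 − I_D2 V_DS1) = I_D2 − I_D1, so λ = (5.5 − 3.88) / (3.88 × 6.32 − 5.5 × 2.31) = 1.62 / 11.8 = 0.137 V⁻¹.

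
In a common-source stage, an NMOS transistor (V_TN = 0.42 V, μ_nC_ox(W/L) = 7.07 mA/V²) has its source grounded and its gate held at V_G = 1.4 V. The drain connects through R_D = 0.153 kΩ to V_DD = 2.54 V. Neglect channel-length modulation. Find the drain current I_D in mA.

I_D = 3.40 mA

V_GS = V_G = 1.4 V, so V_ov = 1.4 − 0.42 = 0.98 V.
Assume saturation: I_D = ½ k_n V_ov² = 0.5 × 7.07 × 0.98² = 3.4 mA, giving V_DS = V_DD − I_D R_D = 2.54 − 3.4 × 0.153 = 2.02 V.
V_DS = 2.02 V ≥ V_ov = 0.98 V, confirming saturation.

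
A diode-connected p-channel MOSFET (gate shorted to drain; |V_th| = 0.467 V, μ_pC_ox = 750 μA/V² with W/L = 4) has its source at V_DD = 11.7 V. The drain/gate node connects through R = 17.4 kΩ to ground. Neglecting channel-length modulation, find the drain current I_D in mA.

With gate tied to drain, V_SG = V_SD ≥ V_SG − |V_th|, so the device is in saturation.
k_p = μ_pC_ox · (W/L) = 3 mA/V².
KCL at the drain: ½ k_p (V_SG − |V_th|)² = (V_DD − V_SG)/R.
Let x = V_SG − 0.467. Then 26.1 x² + x − 11.23 = 0, giving x = 0.637 V (positive root), so V_SG = 1.1 V.
I_D = (V_DD − V_SG)/R = (11.7 − 1.1) / 17.4 = 0.609 mA.

I_D = 0.609 mA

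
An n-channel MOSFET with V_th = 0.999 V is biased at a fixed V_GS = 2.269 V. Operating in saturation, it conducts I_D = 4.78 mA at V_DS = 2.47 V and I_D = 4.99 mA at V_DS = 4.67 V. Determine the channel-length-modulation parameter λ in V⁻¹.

With V_GS fixed, I_D ∝ (1 + λ V_DS) in saturation, so I_D2/I_D1 = (1 + λ V_DS2)/(1 + λ V_DS1).
4.99/4.78 = 1.044 = (1 + 4.67 λ)/(1 + 2.47 λ).
Solving: λ (I_D1 V_DS2 − I_D2 V_DS1) = I_D2 − I_D1, so λ = (4.99 − 4.78) / (4.78 × 4.67 − 4.99 × 2.47) = 0.21 / 10 = 0.021 V⁻¹.

λ = 0.0210 V⁻¹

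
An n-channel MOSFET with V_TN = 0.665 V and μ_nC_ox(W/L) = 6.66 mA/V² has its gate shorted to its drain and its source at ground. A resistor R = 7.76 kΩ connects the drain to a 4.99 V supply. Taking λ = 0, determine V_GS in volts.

With gate tied to drain, V_GS = V_DS ≥ V_GS − V_TN, so the device is in saturation.
KCL at the drain: ½ k_n (V_GS − V_TN)² = (V_DD − V_GS)/R.
Let x = V_GS − 0.665. Then 25.8 x² + x − 4.325 = 0, giving x = 0.39 V (positive root), so V_GS = 1.06 V.
I_D = (V_DD − V_GS)/R = (4.99 − 1.06) / 7.76 = 0.507 mA.

V_GS = 1.06 V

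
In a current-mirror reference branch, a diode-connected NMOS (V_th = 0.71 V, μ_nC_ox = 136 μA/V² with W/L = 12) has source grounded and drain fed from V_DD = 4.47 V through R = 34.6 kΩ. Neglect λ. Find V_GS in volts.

With gate tied to drain, V_GS = V_DS ≥ V_GS − V_th, so the device is in saturation.
k_n = μ_nC_ox · (W/L) = 1.632 mA/V².
KCL at the drain: ½ k_n (V_GS − V_th)² = (V_DD − V_GS)/R.
Let x = V_GS − 0.71. Then 28.2 x² + x − 3.76 = 0, giving x = 0.348 V (positive root), so V_GS = 1.06 V.
I_D = (V_DD − V_GS)/R = (4.47 − 1.06) / 34.6 = 0.0986 mA.

V_GS = 1.06 V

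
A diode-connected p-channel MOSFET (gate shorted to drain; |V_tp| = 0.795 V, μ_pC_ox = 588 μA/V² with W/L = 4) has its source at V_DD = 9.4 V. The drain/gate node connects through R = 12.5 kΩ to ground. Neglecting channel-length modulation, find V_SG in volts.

With gate tied to drain, V_SG = V_SD ≥ V_SG − |V_tp|, so the device is in saturation.
k_p = μ_pC_ox · (W/L) = 2.352 mA/V².
KCL at the drain: ½ k_p (V_SG − |V_tp|)² = (V_DD − V_SG)/R.
Let x = V_SG − 0.795. Then 14.7 x² + x − 8.605 = 0, giving x = 0.732 V (positive root), so V_SG = 1.53 V.
I_D = (V_DD − V_SG)/R = (9.4 − 1.53) / 12.5 = 0.63 mA.

V_SG = 1.53 V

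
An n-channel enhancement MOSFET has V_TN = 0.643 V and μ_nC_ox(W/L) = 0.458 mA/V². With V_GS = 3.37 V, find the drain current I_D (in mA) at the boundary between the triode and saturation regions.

I_D = 1.70 mA

At the boundary V_DS = V_ov = V_GS − V_TN = 3.37 − 0.643 = 2.73 V.
I_D = ½ k_n V_ov² = 0.5 × 0.458 × 2.73² = 1.7 mA.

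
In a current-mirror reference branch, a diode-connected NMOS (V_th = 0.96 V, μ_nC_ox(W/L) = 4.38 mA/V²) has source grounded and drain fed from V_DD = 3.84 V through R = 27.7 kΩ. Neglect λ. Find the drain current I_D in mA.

I_D = 0.0964 mA

With gate tied to drain, V_GS = V_DS ≥ V_GS − V_th, so the device is in saturation.
KCL at the drain: ½ k_n (V_GS − V_th)² = (V_DD − V_GS)/R.
Let x = V_GS − 0.96. Then 60.7 x² + x − 2.88 = 0, giving x = 0.21 V (positive root), so V_GS = 1.17 V.
I_D = (V_DD − V_GS)/R = (3.84 − 1.17) / 27.7 = 0.0964 mA.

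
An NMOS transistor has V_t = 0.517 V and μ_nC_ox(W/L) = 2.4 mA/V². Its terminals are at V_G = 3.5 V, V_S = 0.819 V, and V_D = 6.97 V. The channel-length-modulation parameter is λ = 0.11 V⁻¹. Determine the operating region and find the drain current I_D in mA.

Saturation; I_D = 9.42 mA

V_GS = V_G − V_S = 3.5 − 0.819 = 2.68 V; V_DS = V_D − V_S = 6.97 − 0.819 = 6.15 V.
V_ov = V_GS − V_t = 2.68 − 0.517 = 2.16 V.
Since V_DS = 6.15 V ≥ V_ov = 2.16 V, the device is in saturation.
I_D = ½ k_n V_ov² (1 + λ V_DS) = 0.5 × 2.4 × 2.16² × (1 + 0.11 × 6.15) = 9.42 mA.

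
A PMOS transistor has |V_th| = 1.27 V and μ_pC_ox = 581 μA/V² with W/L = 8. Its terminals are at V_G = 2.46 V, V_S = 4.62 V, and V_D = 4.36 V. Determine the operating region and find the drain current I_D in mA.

Triode; I_D = 0.918 mA

V_SG = V_S − V_G = 4.62 − 2.46 = 2.16 V; V_SD = V_S − V_D = 4.62 − 4.36 = 0.26 V.
k_p = μ_pC_ox · (W/L) = 4.648 mA/V².
V_ov = V_SG − |V_th| = 2.16 − 1.27 = 0.89 V.
Since V_SD = 0.26 V < V_ov = 0.89 V, the device is in the triode region.
I_D = k_p [V_ov · V_SD − ½ V_SD²] = 4.648 × [0.89 × 0.26 − 0.5 × 0.26²] = 0.918 mA.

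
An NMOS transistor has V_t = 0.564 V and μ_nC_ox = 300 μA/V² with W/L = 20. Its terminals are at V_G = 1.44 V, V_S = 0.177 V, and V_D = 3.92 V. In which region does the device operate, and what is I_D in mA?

Saturation; I_D = 1.47 mA

V_GS = V_G − V_S = 1.44 − 0.177 = 1.26 V; V_DS = V_D − V_S = 3.92 − 0.177 = 3.74 V.
k_n = μ_nC_ox · (W/L) = 6 mA/V².
V_ov = V_GS − V_t = 1.26 − 0.564 = 0.699 V.
Since V_DS = 3.74 V ≥ V_ov = 0.699 V, the device is in saturation.
I_D = ½ k_n V_ov² = 0.5 × 6 × 0.699² = 1.47 mA.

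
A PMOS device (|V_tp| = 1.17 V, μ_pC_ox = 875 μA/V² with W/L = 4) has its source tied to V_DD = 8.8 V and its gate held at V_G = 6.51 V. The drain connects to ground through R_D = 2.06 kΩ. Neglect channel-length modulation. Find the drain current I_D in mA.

I_D = 2.20 mA

V_SG = V_DD − V_G = 8.8 − 6.51 = 2.29 V, so V_ov = 2.29 − 1.17 = 1.12 V.
k_p = μ_pC_ox · (W/L) = 3.5 mA/V².
Assume saturation: I_D = ½ k_p V_ov² = 0.5 × 3.5 × 1.12² = 2.2 mA, giving V_SD = V_DD − I_D R_D = 8.8 − 2.2 × 2.06 = 4.28 V.
V_SD = 4.28 V ≥ V_ov = 1.12 V, confirming saturation.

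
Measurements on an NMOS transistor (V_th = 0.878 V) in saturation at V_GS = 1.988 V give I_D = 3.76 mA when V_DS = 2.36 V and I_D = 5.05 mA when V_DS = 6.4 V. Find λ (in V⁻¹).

With V_GS fixed, I_D ∝ (1 + λ V_DS) in saturation, so I_D2/I_D1 = (1 + λ V_DS2)/(1 + λ V_DS1).
5.05/3.76 = 1.343 = (1 + 6.4 λ)/(1 + 2.36 λ).
Solving: λ (I_D1 V_DS2 − I_D2 V_DS1) = I_D2 − I_D1, so λ = (5.05 − 3.76) / (3.76 × 6.4 − 5.05 × 2.36) = 1.29 / 12.1 = 0.106 V⁻¹.

λ = 0.106 V⁻¹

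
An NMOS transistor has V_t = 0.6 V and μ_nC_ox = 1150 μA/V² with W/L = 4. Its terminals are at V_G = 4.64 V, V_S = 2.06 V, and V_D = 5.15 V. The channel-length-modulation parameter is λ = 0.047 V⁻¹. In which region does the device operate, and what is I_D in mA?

Saturation; I_D = 10.3 mA

V_GS = V_G − V_S = 4.64 − 2.06 = 2.58 V; V_DS = V_D − V_S = 5.15 − 2.06 = 3.09 V.
k_n = μ_nC_ox · (W/L) = 4.6 mA/V².
V_ov = V_GS − V_t = 2.58 − 0.6 = 1.98 V.
Since V_DS = 3.09 V ≥ V_ov = 1.98 V, the device is in saturation.
I_D = ½ k_n V_ov² (1 + λ V_DS) = 0.5 × 4.6 × 1.98² × (1 + 0.047 × 3.09) = 10.3 mA.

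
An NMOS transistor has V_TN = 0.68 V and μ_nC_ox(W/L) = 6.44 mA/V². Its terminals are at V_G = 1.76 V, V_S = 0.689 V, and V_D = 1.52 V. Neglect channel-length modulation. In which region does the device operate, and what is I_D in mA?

V_GS = V_G − V_S = 1.76 − 0.689 = 1.07 V; V_DS = V_D − V_S = 1.52 − 0.689 = 0.831 V.
V_ov = V_GS − V_TN = 1.07 − 0.68 = 0.391 V.
Since V_DS = 0.831 V ≥ V_ov = 0.391 V, the device is in saturation.
I_D = ½ k_n V_ov² = 0.5 × 6.44 × 0.391² = 0.492 mA.

Saturation; I_D = 0.492 mA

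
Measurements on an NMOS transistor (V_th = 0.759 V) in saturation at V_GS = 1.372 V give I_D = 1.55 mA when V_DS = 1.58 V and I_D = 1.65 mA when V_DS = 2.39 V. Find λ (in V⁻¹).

λ = 0.0911 V⁻¹

With V_GS fixed, I_D ∝ (1 + λ V_DS) in saturation, so I_D2/I_D1 = (1 + λ V_DS2)/(1 + λ V_DS1).
1.65/1.55 = 1.065 = (1 + 2.39 λ)/(1 + 1.58 λ).
Solving: λ (I_D1 V_DS2 − I_D2 V_DS1) = I_D2 − I_D1, so λ = (1.65 − 1.55) / (1.55 × 2.39 − 1.65 × 1.58) = 0.1 / 1.1 = 0.0911 V⁻¹.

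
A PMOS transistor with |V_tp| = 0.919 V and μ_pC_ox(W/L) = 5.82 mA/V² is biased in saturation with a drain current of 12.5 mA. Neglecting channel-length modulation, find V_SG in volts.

V_SG = 2.99 V

In saturation I_D = ½ k_p (V_SG − |V_tp|)², so V_SG − |V_tp| = √(2 I_D / k_p) = √(2 × 12.5 / 5.82) = 2.07 V.
V_SG = 0.919 + 2.07 = 2.99 V.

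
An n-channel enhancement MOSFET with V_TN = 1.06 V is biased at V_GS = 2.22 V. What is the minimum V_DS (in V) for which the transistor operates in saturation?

The boundary between triode and saturation is V_DS = V_GS − V_TN = V_ov.
V_ov = 2.22 − 1.06 = 1.16 V.

V_DS,sat = 1.16 V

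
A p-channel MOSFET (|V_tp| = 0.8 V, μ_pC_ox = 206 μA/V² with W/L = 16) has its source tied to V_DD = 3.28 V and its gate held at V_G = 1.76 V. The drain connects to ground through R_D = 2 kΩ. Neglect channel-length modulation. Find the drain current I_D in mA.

V_SG = V_DD − V_G = 3.28 − 1.76 = 1.52 V, so V_ov = 1.52 − 0.8 = 0.72 V.
k_p = μ_pC_ox · (W/L) = 3.296 mA/V².
Assume saturation: I_D = ½ k_p V_ov² = 0.5 × 3.296 × 0.72² = 0.854 mA, giving V_SD = V_DD − I_D R_D = 3.28 − 0.854 × 2 = 1.57 V.
V_SD = 1.57 V ≥ V_ov = 0.72 V, confirming saturation.

I_D = 0.854 mA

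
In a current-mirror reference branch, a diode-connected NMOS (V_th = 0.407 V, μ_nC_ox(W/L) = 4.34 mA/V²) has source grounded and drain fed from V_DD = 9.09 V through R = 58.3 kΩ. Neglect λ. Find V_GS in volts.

V_GS = 0.665 V

With gate tied to drain, V_GS = V_DS ≥ V_GS − V_th, so the device is in saturation.
KCL at the drain: ½ k_n (V_GS − V_th)² = (V_DD − V_GS)/R.
Let x = V_GS − 0.407. Then 127 x² + x − 8.683 = 0, giving x = 0.258 V (positive root), so V_GS = 0.665 V.
I_D = (V_DD − V_GS)/R = (9.09 − 0.665) / 58.3 = 0.145 mA.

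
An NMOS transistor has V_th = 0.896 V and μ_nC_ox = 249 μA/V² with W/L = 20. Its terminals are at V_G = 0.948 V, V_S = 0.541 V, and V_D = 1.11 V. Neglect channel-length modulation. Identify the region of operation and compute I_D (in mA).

Cutoff; I_D = 0 mA

V_GS = V_G − V_S = 0.948 − 0.541 = 0.407 V; V_DS = V_D − V_S = 1.11 − 0.541 = 0.569 V.
V_GS = 0.407 V < V_th = 0.896 V, so the transistor is in cutoff.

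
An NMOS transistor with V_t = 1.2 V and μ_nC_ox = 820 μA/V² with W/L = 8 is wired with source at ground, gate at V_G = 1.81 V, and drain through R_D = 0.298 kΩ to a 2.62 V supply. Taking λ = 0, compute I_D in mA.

V_GS = V_G = 1.81 V, so V_ov = 1.81 − 1.2 = 0.61 V.
k_n = μ_nC_ox · (W/L) = 6.56 mA/V².
Assume saturation: I_D = ½ k_n V_ov² = 0.5 × 6.56 × 0.61² = 1.22 mA, giving V_DS = V_DD − I_D R_D = 2.62 − 1.22 × 0.298 = 2.26 V.
V_DS = 2.26 V ≥ V_ov = 0.61 V, confirming saturation.

I_D = 1.22 mA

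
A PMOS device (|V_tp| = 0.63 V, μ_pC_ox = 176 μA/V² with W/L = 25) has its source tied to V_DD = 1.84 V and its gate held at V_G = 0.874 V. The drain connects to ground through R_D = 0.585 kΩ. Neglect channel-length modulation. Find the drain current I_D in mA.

V_SG = V_DD − V_G = 1.84 − 0.874 = 0.966 V, so V_ov = 0.966 − 0.63 = 0.336 V.
k_p = μ_pC_ox · (W/L) = 4.4 mA/V².
Assume saturation: I_D = ½ k_p V_ov² = 0.5 × 4.4 × 0.336² = 0.248 mA, giving V_SD = V_DD − I_D R_D = 1.84 − 0.248 × 0.585 = 1.69 V.
V_SD = 1.69 V ≥ V_ov = 0.336 V, confirming saturation.

I_D = 0.248 mA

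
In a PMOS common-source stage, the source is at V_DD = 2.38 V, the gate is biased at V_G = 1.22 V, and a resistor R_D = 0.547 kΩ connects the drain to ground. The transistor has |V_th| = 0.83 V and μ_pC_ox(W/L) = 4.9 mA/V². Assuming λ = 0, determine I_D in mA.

I_D = 0.267 mA

V_SG = V_DD − V_G = 2.38 − 1.22 = 1.16 V, so V_ov = 1.16 − 0.83 = 0.33 V.
Assume saturation: I_D = ½ k_p V_ov² = 0.5 × 4.9 × 0.33² = 0.267 mA, giving V_SD = V_DD − I_D R_D = 2.38 − 0.267 × 0.547 = 2.23 V.
V_SD = 2.23 V ≥ V_ov = 0.33 V, confirming saturation.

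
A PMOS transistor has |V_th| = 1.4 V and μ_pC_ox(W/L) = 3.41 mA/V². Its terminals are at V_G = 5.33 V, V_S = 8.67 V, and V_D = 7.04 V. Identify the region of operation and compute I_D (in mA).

V_SG = V_S − V_G = 8.67 − 5.33 = 3.34 V; V_SD = V_S − V_D = 8.67 − 7.04 = 1.63 V.
V_ov = V_SG − |V_th| = 3.34 − 1.4 = 1.94 V.
Since V_SD = 1.63 V < V_ov = 1.94 V, the device is in the triode region.
I_D = k_p [V_ov · V_SD − ½ V_SD²] = 3.41 × [1.94 × 1.63 − 0.5 × 1.63²] = 6.25 mA.

Triode; I_D = 6.25 mA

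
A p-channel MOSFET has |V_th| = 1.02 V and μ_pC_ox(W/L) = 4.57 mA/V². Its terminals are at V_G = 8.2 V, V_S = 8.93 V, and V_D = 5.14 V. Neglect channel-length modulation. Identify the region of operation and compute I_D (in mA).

Cutoff; I_D = 0 mA

V_SG = V_S − V_G = 8.93 − 8.2 = 0.73 V; V_SD = V_S − V_D = 8.93 − 5.14 = 3.79 V.
V_SG = 0.73 V < |V_th| = 1.02 V, so the transistor is in cutoff.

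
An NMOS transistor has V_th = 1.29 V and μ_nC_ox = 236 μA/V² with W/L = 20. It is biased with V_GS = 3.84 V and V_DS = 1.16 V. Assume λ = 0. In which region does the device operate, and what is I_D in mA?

k_n = μ_nC_ox · (W/L) = 4.72 mA/V².
V_ov = V_GS − V_th = 3.84 − 1.29 = 2.55 V.
Since V_DS = 1.16 V < V_ov = 2.55 V, the device is in the triode region.
I_D = k_n [V_ov · V_DS − ½ V_DS²] = 4.72 × [2.55 × 1.16 − 0.5 × 1.16²] = 10.8 mA.

Triode; I_D = 10.8 mA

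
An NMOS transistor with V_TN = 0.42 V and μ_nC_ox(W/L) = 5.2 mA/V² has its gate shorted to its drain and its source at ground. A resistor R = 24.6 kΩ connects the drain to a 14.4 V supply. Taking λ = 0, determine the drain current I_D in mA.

With gate tied to drain, V_GS = V_DS ≥ V_GS − V_TN, so the device is in saturation.
KCL at the drain: ½ k_n (V_GS − V_TN)² = (V_DD − V_GS)/R.
Let x = V_GS − 0.42. Then 64 x² + x − 13.98 = 0, giving x = 0.46 V (positive root), so V_GS = 0.88 V.
I_D = (V_DD − V_GS)/R = (14.4 − 0.88) / 24.6 = 0.55 mA.

I_D = 0.550 mA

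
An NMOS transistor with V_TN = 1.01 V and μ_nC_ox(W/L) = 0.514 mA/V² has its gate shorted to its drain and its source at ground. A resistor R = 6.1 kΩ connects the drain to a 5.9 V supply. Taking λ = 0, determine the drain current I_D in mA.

With gate tied to drain, V_GS = V_DS ≥ V_GS − V_TN, so the device is in saturation.
KCL at the drain: ½ k_n (V_GS − V_TN)² = (V_DD − V_GS)/R.
Let x = V_GS − 1.01. Then 1.57 x² + x − 4.89 = 0, giving x = 1.48 V (positive root), so V_GS = 2.49 V.
I_D = (V_DD − V_GS)/R = (5.9 − 2.49) / 6.1 = 0.56 mA.

I_D = 0.560 mA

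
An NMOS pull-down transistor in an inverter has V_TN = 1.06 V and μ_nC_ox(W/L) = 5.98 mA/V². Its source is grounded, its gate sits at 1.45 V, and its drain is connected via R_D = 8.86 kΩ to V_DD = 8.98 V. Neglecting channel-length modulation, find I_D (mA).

V_GS = V_G = 1.45 V, so V_ov = 1.45 − 1.06 = 0.39 V.
Assume saturation: I_D = ½ k_n V_ov² = 0.5 × 5.98 × 0.39² = 0.455 mA, giving V_DS = V_DD − I_D R_D = 8.98 − 0.455 × 8.86 = 4.95 V.
V_DS = 4.95 V ≥ V_ov = 0.39 V, confirming saturation.

I_D = 0.455 mA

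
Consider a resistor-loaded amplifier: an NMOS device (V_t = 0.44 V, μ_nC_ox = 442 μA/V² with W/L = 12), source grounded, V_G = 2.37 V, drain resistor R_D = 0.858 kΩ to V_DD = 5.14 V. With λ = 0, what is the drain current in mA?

I_D = 5.28 mA

V_GS = V_G = 2.37 V, so V_ov = 2.37 − 0.44 = 1.93 V.
k_n = μ_nC_ox · (W/L) = 5.304 mA/V².
Assume saturation: I_D = ½ k_n V_ov² = 0.5 × 5.304 × 1.93² = 9.88 mA, giving V_DS = V_DD − I_D R_D = 5.14 − 9.88 × 0.858 = -3.34 V.
But -3.34 V < V_ov = 1.93 V, so the device is actually in triode.
In triode I_D = k_n[V_ov V_DS − ½ V_DS²] and I_D = (V_DD − V_DS)/R_D. Equating: 2.28 V_DS² − 9.783 V_DS + 5.14 = 0, giving V_DS = 0.613 V (the root below V_ov).
I_D = (5.14 − 0.613) / 0.858 = 5.28 mA.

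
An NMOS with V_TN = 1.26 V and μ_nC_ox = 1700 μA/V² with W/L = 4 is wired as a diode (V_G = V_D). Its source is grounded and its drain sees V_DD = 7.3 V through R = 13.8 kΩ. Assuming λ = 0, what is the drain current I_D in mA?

I_D = 0.412 mA

With gate tied to drain, V_GS = V_DS ≥ V_GS − V_TN, so the device is in saturation.
k_n = μ_nC_ox · (W/L) = 6.8 mA/V².
KCL at the drain: ½ k_n (V_GS − V_TN)² = (V_DD − V_GS)/R.
Let x = V_GS − 1.26. Then 46.9 x² + x − 6.04 = 0, giving x = 0.348 V (positive root), so V_GS = 1.61 V.
I_D = (V_DD − V_GS)/R = (7.3 − 1.61) / 13.8 = 0.412 mA.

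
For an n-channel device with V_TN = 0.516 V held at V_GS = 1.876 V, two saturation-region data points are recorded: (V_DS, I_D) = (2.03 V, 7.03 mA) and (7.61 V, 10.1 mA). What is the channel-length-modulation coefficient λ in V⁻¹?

With V_GS fixed, I_D ∝ (1 + λ V_DS) in saturation, so I_D2/I_D1 = (1 + λ V_DS2)/(1 + λ V_DS1).
10.1/7.03 = 1.437 = (1 + 7.61 λ)/(1 + 2.03 λ).
Solving: λ (I_D1 V_DS2 − I_D2 V_DS1) = I_D2 − I_D1, so λ = (10.1 − 7.03) / (7.03 × 7.61 − 10.1 × 2.03) = 3.07 / 33 = 0.093 V⁻¹.

λ = 0.0930 V⁻¹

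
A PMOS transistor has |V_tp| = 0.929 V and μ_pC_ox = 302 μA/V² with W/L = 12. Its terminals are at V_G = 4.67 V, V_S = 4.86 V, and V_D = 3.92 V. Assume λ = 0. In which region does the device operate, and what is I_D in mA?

Cutoff; I_D = 0 mA

V_SG = V_S − V_G = 4.86 − 4.67 = 0.19 V; V_SD = V_S − V_D = 4.86 − 3.92 = 0.94 V.
V_SG = 0.19 V < |V_tp| = 0.929 V, so the transistor is in cutoff.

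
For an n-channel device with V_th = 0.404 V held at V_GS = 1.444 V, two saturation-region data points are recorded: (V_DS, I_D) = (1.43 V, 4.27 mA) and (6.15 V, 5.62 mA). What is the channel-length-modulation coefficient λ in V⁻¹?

With V_GS fixed, I_D ∝ (1 + λ V_DS) in saturation, so I_D2/I_D1 = (1 + λ V_DS2)/(1 + λ V_DS1).
5.62/4.27 = 1.316 = (1 + 6.15 λ)/(1 + 1.43 λ).
Solving: λ (I_D1 V_DS2 − I_D2 V_DS1) = I_D2 − I_D1, so λ = (5.62 − 4.27) / (4.27 × 6.15 − 5.62 × 1.43) = 1.35 / 18.2 = 0.0741 V⁻¹.

λ = 0.0741 V⁻¹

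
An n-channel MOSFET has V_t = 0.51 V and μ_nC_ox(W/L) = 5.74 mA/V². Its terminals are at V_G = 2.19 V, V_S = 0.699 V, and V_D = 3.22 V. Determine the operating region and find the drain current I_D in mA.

Saturation; I_D = 2.76 mA

V_GS = V_G − V_S = 2.19 − 0.699 = 1.49 V; V_DS = V_D − V_S = 3.22 − 0.699 = 2.52 V.
V_ov = V_GS − V_t = 1.49 − 0.51 = 0.981 V.
Since V_DS = 2.52 V ≥ V_ov = 0.981 V, the device is in saturation.
I_D = ½ k_n V_ov² = 0.5 × 5.74 × 0.981² = 2.76 mA.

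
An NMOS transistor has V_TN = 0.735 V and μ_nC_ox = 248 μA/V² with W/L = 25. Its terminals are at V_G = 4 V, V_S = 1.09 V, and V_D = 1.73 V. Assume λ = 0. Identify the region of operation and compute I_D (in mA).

Triode; I_D = 7.36 mA

V_GS = V_G − V_S = 4 − 1.09 = 2.91 V; V_DS = V_D − V_S = 1.73 − 1.09 = 0.64 V.
k_n = μ_nC_ox · (W/L) = 6.2 mA/V².
V_ov = V_GS − V_TN = 2.91 − 0.735 = 2.18 V.
Since V_DS = 0.64 V < V_ov = 2.18 V, the device is in the triode region.
I_D = k_n [V_ov · V_DS − ½ V_DS²] = 6.2 × [2.18 × 0.64 − 0.5 × 0.64²] = 7.36 mA.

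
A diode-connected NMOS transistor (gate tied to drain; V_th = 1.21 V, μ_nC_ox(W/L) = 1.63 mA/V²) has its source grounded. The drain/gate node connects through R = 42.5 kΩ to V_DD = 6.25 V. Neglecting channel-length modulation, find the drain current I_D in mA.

I_D = 0.110 mA

With gate tied to drain, V_GS = V_DS ≥ V_GS − V_th, so the device is in saturation.
KCL at the drain: ½ k_n (V_GS − V_th)² = (V_DD − V_GS)/R.
Let x = V_GS − 1.21. Then 34.6 x² + x − 5.04 = 0, giving x = 0.367 V (positive root), so V_GS = 1.58 V.
I_D = (V_DD − V_GS)/R = (6.25 − 1.58) / 42.5 = 0.11 mA.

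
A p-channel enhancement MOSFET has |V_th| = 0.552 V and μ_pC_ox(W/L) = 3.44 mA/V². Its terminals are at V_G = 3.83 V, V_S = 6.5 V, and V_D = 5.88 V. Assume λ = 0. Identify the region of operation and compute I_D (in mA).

V_SG = V_S − V_G = 6.5 − 3.83 = 2.67 V; V_SD = V_S − V_D = 6.5 − 5.88 = 0.62 V.
V_ov = V_SG − |V_th| = 2.67 − 0.552 = 2.12 V.
Since V_SD = 0.62 V < V_ov = 2.12 V, the device is in the triode region.
I_D = k_p [V_ov · V_SD − ½ V_SD²] = 3.44 × [2.12 × 0.62 − 0.5 × 0.62²] = 3.86 mA.

Triode; I_D = 3.86 mA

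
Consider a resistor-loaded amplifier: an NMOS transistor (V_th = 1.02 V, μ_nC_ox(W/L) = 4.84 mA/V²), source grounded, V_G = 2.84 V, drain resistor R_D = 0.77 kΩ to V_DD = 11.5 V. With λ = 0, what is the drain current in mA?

I_D = 8.02 mA

V_GS = V_G = 2.84 V, so V_ov = 2.84 − 1.02 = 1.82 V.
Assume saturation: I_D = ½ k_n V_ov² = 0.5 × 4.84 × 1.82² = 8.02 mA, giving V_DS = V_DD − I_D R_D = 11.5 − 8.02 × 0.77 = 5.33 V.
V_DS = 5.33 V ≥ V_ov = 1.82 V, confirming saturation.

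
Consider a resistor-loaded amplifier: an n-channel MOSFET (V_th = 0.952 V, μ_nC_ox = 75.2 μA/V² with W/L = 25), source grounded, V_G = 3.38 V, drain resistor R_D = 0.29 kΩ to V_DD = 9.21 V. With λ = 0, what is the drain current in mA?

V_GS = V_G = 3.38 V, so V_ov = 3.38 − 0.952 = 2.43 V.
k_n = μ_nC_ox · (W/L) = 1.88 mA/V².
Assume saturation: I_D = ½ k_n V_ov² = 0.5 × 1.88 × 2.43² = 5.54 mA, giving V_DS = V_DD − I_D R_D = 9.21 − 5.54 × 0.29 = 7.6 V.
V_DS = 7.6 V ≥ V_ov = 2.43 V, confirming saturation.

I_D = 5.54 mA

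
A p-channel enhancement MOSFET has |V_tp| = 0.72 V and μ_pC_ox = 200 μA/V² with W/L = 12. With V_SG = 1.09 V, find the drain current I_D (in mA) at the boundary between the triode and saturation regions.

At the boundary V_SD = V_ov = V_SG − |V_tp| = 1.09 − 0.72 = 0.37 V.
k_p = μ_pC_ox · (W/L) = 2.4 mA/V².
I_D = ½ k_p V_ov² = 0.5 × 2.4 × 0.37² = 0.164 mA.

I_D = 0.164 mA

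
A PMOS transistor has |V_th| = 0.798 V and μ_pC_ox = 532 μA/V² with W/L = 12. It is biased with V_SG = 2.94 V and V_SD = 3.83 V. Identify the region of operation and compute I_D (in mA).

k_p = μ_pC_ox · (W/L) = 6.384 mA/V².
V_ov = V_SG − |V_th| = 2.94 − 0.798 = 2.14 V.
Since V_SD = 3.83 V ≥ V_ov = 2.14 V, the device is in saturation.
I_D = ½ k_p V_ov² = 0.5 × 6.384 × 2.14² = 14.6 mA.

Saturation; I_D = 14.6 mA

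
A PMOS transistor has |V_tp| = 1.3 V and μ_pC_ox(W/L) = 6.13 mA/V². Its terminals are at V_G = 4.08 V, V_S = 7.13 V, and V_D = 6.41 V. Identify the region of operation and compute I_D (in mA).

V_SG = V_S − V_G = 7.13 − 4.08 = 3.05 V; V_SD = V_S − V_D = 7.13 − 6.41 = 0.72 V.
V_ov = V_SG − |V_tp| = 3.05 − 1.3 = 1.75 V.
Since V_SD = 0.72 V < V_ov = 1.75 V, the device is in the triode region.
I_D = k_p [V_ov · V_SD − ½ V_SD²] = 6.13 × [1.75 × 0.72 − 0.5 × 0.72²] = 6.13 mA.

Triode; I_D = 6.13 mA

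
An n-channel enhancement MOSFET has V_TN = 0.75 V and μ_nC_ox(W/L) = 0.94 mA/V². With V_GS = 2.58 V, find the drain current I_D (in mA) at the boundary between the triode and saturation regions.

At the boundary V_DS = V_ov = V_GS − V_TN = 2.58 − 0.75 = 1.83 V.
I_D = ½ k_n V_ov² = 0.5 × 0.94 × 1.83² = 1.57 mA.

I_D = 1.57 mA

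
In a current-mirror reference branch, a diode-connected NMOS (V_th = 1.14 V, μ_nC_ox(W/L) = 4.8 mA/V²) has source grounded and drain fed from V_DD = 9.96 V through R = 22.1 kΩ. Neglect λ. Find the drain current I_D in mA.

With gate tied to drain, V_GS = V_DS ≥ V_GS − V_th, so the device is in saturation.
KCL at the drain: ½ k_n (V_GS − V_th)² = (V_DD − V_GS)/R.
Let x = V_GS − 1.14. Then 53 x² + x − 8.82 = 0, giving x = 0.398 V (positive root), so V_GS = 1.54 V.
I_D = (V_DD − V_GS)/R = (9.96 − 1.54) / 22.1 = 0.381 mA.

I_D = 0.381 mA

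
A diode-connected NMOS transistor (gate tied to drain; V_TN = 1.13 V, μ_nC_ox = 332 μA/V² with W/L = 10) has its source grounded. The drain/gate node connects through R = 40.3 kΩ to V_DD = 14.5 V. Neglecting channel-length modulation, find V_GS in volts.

With gate tied to drain, V_GS = V_DS ≥ V_GS − V_TN, so the device is in saturation.
k_n = μ_nC_ox · (W/L) = 3.32 mA/V².
KCL at the drain: ½ k_n (V_GS − V_TN)² = (V_DD − V_GS)/R.
Let x = V_GS − 1.13. Then 66.9 x² + x − 13.37 = 0, giving x = 0.44 V (positive root), so V_GS = 1.57 V.
I_D = (V_DD − V_GS)/R = (14.5 − 1.57) / 40.3 = 0.321 mA.

V_GS = 1.57 V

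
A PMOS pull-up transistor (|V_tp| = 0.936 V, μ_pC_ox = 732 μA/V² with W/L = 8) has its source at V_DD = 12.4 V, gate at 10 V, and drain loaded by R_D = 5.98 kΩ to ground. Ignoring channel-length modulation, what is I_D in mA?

V_SG = V_DD − V_G = 12.4 − 10 = 2.4 V, so V_ov = 2.4 − 0.936 = 1.46 V.
k_p = μ_pC_ox · (W/L) = 5.856 mA/V².
Assume saturation: I_D = ½ k_p V_ov² = 0.5 × 5.856 × 1.46² = 6.28 mA, giving V_SD = V_DD − I_D R_D = 12.4 − 6.28 × 5.98 = -25.1 V.
But -25.1 V < V_ov = 1.46 V, so the device is actually in triode.
In triode I_D = k_p[V_ov V_SD − ½ V_SD²] and I_D = (V_DD − V_SD)/R_D. Equating: 17.5 V_SD² − 52.27 V_SD + 12.4 = 0, giving V_SD = 0.26 V (the root below V_ov).
I_D = (12.4 − 0.26) / 5.98 = 2.03 mA.

I_D = 2.03 mA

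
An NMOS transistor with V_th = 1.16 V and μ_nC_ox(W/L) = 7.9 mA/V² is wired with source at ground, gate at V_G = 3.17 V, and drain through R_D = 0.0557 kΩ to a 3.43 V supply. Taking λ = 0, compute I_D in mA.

I_D = 16.0 mA

V_GS = V_G = 3.17 V, so V_ov = 3.17 − 1.16 = 2.01 V.
Assume saturation: I_D = ½ k_n V_ov² = 0.5 × 7.9 × 2.01² = 16 mA, giving V_DS = V_DD − I_D R_D = 3.43 − 16 × 0.0557 = 2.54 V.
V_DS = 2.54 V ≥ V_ov = 2.01 V, confirming saturation.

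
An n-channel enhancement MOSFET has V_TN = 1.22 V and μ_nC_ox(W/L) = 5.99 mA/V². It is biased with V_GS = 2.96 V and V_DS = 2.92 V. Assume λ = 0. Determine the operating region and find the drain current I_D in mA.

Saturation; I_D = 9.07 mA

V_ov = V_GS − V_TN = 2.96 − 1.22 = 1.74 V.
Since V_DS = 2.92 V ≥ V_ov = 1.74 V, the device is in saturation.
I_D = ½ k_n V_ov² = 0.5 × 5.99 × 1.74² = 9.07 mA.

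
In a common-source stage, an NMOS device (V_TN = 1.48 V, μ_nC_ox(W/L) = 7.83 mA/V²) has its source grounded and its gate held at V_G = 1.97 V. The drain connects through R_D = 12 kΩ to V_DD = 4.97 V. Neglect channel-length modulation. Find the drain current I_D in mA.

V_GS = V_G = 1.97 V, so V_ov = 1.97 − 1.48 = 0.49 V.
Assume saturation: I_D = ½ k_n V_ov² = 0.5 × 7.83 × 0.49² = 0.94 mA, giving V_DS = V_DD − I_D R_D = 4.97 − 0.94 × 12 = -6.31 V.
But -6.31 V < V_ov = 0.49 V, so the device is actually in triode.
In triode I_D = k_n[V_ov V_DS − ½ V_DS²] and I_D = (V_DD − V_DS)/R_D. Equating: 47 V_DS² − 47.04 V_DS + 4.97 = 0, giving V_DS = 0.12 V (the root below V_ov).
I_D = (4.97 − 0.12) / 12 = 0.404 mA.

I_D = 0.404 mA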